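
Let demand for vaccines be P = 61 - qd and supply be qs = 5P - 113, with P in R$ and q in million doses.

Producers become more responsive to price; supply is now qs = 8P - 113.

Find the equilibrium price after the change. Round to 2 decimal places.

19.33

Before the shock: 61 - P = 5P - 113 ⇒ 174 = 6P ⇒ P = 29, q = 32.
With the change applied: demand qd = 61 - P, supply qs = 8P - 113.
Setting them equal: 61 - P = 8P - 113 → 174 = 9P, so P = 58/3 ≈ 19.3333 and q = 125/3 ≈ 41.6667.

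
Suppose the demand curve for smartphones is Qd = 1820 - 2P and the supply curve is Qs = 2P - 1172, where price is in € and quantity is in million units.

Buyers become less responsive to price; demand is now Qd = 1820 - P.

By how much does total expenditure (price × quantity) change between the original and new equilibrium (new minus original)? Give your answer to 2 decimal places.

+578120.89

Initially, 1820 - 2P = 2P - 1172, so 2992 = 4P and P = 748, Q = 324.
After the shift, demand is Qd = 1820 - P and supply is Qs = 2P - 1172.
New equilibrium: 1820 - P = 2P - 1172 ⇒ 2992 = 3P ⇒ P = 2992/3 ≈ 997.3333, Q = 2468/3 ≈ 822.6667.
Expenditure moves from 748×324 = 242352 to 997.3333×822.6667 = 820472.8889; change = +578120.89.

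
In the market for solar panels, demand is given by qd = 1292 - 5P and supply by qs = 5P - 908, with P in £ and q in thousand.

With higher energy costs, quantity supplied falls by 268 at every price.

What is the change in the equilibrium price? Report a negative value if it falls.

Initially, 1292 - 5P = 5P - 908, so 2200 = 10P and P = 220, q = 192.
After the shift, demand is qd = 1292 - 5P and supply is qs = 5P - 1176.
New equilibrium: 1292 - 5P = 5P - 1176 ⇒ 2468 = 10P ⇒ P = 246.8, q = 58.
ΔP = 246.8 − 220 = +26.8.

+26.8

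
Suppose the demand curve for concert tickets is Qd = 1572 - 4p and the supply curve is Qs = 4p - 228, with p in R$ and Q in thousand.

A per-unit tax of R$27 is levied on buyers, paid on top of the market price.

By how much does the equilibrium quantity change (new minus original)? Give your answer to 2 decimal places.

Solve the original market: 1572 - 4p = 4p - 228, hence p = 225 and Q = 672.
Since buyers pay the price plus the tax, the effective demand curve becomes Qd = 1464 - 4p.
Setting them equal: 1464 - 4p = 4p - 228 → 1692 = 8p, so p = 211.5 and Q = 618.
ΔQ = 618 − 672 = -54.00.

-54.00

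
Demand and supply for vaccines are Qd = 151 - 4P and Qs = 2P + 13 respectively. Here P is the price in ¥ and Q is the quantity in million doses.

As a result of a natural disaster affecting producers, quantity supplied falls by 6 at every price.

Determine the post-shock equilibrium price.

24

Initially, 151 - 4P = 2P + 13, so 138 = 6P and P = 23, Q = 59.
After the shift, demand is Qd = 151 - 4P and supply is Qs = 2P + 7.
Clearing the new market: 151 - 4P = 2P + 7, so P = 24 and Q = 55.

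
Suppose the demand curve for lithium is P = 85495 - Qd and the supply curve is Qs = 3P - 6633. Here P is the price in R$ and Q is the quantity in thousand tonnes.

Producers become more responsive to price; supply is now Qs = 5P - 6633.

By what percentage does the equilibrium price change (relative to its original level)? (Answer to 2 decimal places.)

Initially, 85495 - P = 3P - 6633, so 92128 = 4P and P = 23032, Q = 62463.
With the change applied: demand Qd = 85495 - P, supply Qs = 5P - 6633.
Equate the new curves: 85495 - P = 5P - 6633, giving 92128 = 6P, P = 46064/3 ≈ 15354.6667, Q = 210421/3 ≈ 70140.3333.
%ΔP = (15354.6667 − 23032) / 23032 × 100 = -33.33%.

-33.33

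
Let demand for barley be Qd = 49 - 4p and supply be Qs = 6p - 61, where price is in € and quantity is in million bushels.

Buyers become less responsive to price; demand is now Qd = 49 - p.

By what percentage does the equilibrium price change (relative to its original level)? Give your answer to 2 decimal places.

+42.86

Original equilibrium: 49 - 4p = 6p - 61 gives 110 = 10p, so p = 11 and Q = 5.
With the change applied: demand Qd = 49 - p, supply Qs = 6p - 61.
Equate the new curves: 49 - p = 6p - 61, giving 110 = 7p, p = 110/7 ≈ 15.7143, Q = 233/7 ≈ 33.2857.
%Δp = (15.7143 − 11) / 11 × 100 = +42.86%.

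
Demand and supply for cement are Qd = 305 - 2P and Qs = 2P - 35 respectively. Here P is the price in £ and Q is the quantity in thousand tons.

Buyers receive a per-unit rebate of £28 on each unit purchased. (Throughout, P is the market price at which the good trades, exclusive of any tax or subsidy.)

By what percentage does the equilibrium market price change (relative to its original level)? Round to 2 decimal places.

+16.47

Initially, 305 - 2P = 2P - 35, so 340 = 4P and P = 85, Q = 135.
Since buyers' out-of-pocket price is the market price minus the rebate, the effective demand curve becomes Qd = 361 - 2P.
Equate the new curves: 361 - 2P = 2P - 35, giving 396 = 4P, P = 99, Q = 163.
%ΔP = (99 − 85) / 85 × 100 = +16.47%.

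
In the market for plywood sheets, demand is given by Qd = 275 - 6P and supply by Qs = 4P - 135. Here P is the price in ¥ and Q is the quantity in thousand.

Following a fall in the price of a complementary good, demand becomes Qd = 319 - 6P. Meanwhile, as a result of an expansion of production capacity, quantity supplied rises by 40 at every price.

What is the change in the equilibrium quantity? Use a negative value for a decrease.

Before the shock: 275 - 6P = 4P - 135 ⇒ 410 = 10P ⇒ P = 41, Q = 29.
After the shift, demand is Qd = 319 - 6P and supply is Qs = 4P - 95.
Setting them equal: 319 - 6P = 4P - 95 → 414 = 10P, so P = 41.4 and Q = 70.6.
ΔQ = 70.6 − 29 = +41.6.

+41.6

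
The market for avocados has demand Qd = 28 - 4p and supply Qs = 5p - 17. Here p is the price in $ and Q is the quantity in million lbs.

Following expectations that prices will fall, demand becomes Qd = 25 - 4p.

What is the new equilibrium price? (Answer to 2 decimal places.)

4.67

Solve the original market: 28 - 4p = 5p - 17, hence p = 5 and Q = 8.
With the change applied: demand Qd = 25 - 4p, supply Qs = 5p - 17.
Equate the new curves: 25 - 4p = 5p - 17, giving 42 = 9p, p = 14/3 ≈ 4.6667, Q = 19/3 ≈ 6.3333.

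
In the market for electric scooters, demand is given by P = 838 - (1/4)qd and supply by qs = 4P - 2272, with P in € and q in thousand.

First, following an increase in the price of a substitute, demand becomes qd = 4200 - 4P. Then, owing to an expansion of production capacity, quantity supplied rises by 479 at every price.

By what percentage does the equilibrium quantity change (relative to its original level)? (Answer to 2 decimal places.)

+122.87

Original equilibrium: 3352 - 4P = 4P - 2272 gives 5624 = 8P, so P = 703 and q = 540.
The shock moves the curves to qd = 4200 - 4P and qs = 4P - 1793.
Equate the new curves: 4200 - 4P = 4P - 1793, giving 5993 = 8P, P = 749.125, q = 1203.5.
%Δq = (1203.5 − 540) / 540 × 100 = +122.87%.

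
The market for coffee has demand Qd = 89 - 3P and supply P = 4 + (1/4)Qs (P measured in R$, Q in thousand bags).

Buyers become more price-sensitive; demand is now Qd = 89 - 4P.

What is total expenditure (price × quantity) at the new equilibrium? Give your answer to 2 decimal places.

479.06

Initially, 89 - 3P = 4P - 16, so 105 = 7P and P = 15, Q = 44.
After the shift, demand is Qd = 89 - 4P and supply is Qs = 4P - 16.
New equilibrium: 89 - 4P = 4P - 16 ⇒ 105 = 8P ⇒ P = 13.125, Q = 36.5.
New expenditure = 13.125 × 36.5 = 479.06.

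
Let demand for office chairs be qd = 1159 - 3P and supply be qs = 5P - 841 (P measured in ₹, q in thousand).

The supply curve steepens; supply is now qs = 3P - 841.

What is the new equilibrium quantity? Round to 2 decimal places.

159.00

Before the shock: 1159 - 3P = 5P - 841 ⇒ 2000 = 8P ⇒ P = 250, q = 409.
With the change applied: demand qd = 1159 - 3P, supply qs = 3P - 841.
Equate the new curves: 1159 - 3P = 3P - 841, giving 2000 = 6P, P = 1000/3 ≈ 333.3333, q = 159.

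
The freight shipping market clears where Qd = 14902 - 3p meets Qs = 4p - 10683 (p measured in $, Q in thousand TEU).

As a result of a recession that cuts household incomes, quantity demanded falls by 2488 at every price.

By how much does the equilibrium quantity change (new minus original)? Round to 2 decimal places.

-1421.71

Before the shock: 14902 - 3p = 4p - 10683 ⇒ 25585 = 7p ⇒ p = 3655, Q = 3937.
The new curves are Qd = 12414 - 3p (demand) and Qs = 4p - 10683 (supply).
Clearing the new market: 12414 - 3p = 4p - 10683, so p = 23097/7 ≈ 3299.5714 and Q = 17607/7 ≈ 2515.2857.
ΔQ = 2515.2857 − 3937 = -1421.71.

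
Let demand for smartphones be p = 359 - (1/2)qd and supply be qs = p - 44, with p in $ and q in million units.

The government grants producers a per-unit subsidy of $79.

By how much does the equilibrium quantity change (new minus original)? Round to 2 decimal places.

Initially, 718 - 2p = p - 44, so 762 = 3p and p = 254, q = 210.
Since sellers receive the price plus the subsidy, the effective supply curve becomes qs = p + 35.
Equate the new curves: 718 - 2p = p + 35, giving 683 = 3p, p = 683/3 ≈ 227.6667, q = 788/3 ≈ 262.6667.
Δq = 262.6667 − 210 = +52.67.

+52.67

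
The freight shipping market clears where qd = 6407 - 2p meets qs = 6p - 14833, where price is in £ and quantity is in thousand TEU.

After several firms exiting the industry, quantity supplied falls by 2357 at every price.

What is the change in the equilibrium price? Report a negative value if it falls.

Initially, 6407 - 2p = 6p - 14833, so 21240 = 8p and p = 2655, q = 1097.
After the shift, demand is qd = 6407 - 2p and supply is qs = 6p - 17190.
Clearing the new market: 6407 - 2p = 6p - 17190, so p = 2949.625 and q = 507.75.
Δp = 2949.625 − 2655 = +294.625.

+294.625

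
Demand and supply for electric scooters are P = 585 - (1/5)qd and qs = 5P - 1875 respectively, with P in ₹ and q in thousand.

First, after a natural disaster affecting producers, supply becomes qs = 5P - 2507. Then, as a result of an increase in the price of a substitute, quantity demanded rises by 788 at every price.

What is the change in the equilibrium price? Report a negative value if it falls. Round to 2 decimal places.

+142.00

Before the shock: 2925 - 5P = 5P - 1875 ⇒ 4800 = 10P ⇒ P = 480, q = 525.
With the change applied: demand qd = 3713 - 5P, supply qs = 5P - 2507.
Equate the new curves: 3713 - 5P = 5P - 2507, giving 6220 = 10P, P = 622, q = 603.
ΔP = 622 − 480 = +142.00.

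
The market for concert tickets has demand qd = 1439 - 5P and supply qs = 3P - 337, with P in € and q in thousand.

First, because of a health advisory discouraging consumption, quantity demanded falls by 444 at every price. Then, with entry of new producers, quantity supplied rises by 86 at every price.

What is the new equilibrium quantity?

Original equilibrium: 1439 - 5P = 3P - 337 gives 1776 = 8P, so P = 222 and q = 329.
The shock moves the curves to qd = 995 - 5P and qs = 3P - 251.
Clearing the new market: 995 - 5P = 3P - 251, so P = 155.75 and q = 216.25.

216.25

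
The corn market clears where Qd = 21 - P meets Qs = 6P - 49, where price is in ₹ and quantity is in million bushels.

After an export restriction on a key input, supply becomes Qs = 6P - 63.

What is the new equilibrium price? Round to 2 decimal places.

Solve the original market: 21 - P = 6P - 49, hence P = 10 and Q = 11.
After the shift, demand is Qd = 21 - P and supply is Qs = 6P - 63.
Clearing the new market: 21 - P = 6P - 63, so P = 12 and Q = 9.

12.00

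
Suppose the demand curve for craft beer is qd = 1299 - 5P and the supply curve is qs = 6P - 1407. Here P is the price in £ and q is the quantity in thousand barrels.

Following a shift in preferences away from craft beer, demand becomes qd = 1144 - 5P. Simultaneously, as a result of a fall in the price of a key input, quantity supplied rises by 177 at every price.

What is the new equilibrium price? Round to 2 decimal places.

215.82

Original equilibrium: 1299 - 5P = 6P - 1407 gives 2706 = 11P, so P = 246 and q = 69.
After the shift, demand is qd = 1144 - 5P and supply is qs = 6P - 1230.
New equilibrium: 1144 - 5P = 6P - 1230 ⇒ 2374 = 11P ⇒ P = 2374/11 ≈ 215.8182, q = 714/11 ≈ 64.9091.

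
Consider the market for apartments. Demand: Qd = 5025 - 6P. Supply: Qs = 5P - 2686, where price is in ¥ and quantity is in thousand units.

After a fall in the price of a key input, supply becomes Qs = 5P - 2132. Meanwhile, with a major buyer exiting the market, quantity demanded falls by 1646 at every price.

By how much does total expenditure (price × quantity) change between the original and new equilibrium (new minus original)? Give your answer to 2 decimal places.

-387246.00

Solve the original market: 5025 - 6P = 5P - 2686, hence P = 701 and Q = 819.
After the shift, demand is Qd = 3379 - 6P and supply is Qs = 5P - 2132.
New equilibrium: 3379 - 6P = 5P - 2132 ⇒ 5511 = 11P ⇒ P = 501, Q = 373.
Expenditure moves from 701×819 = 574119 to 501×373 = 186873; change = -387246.00.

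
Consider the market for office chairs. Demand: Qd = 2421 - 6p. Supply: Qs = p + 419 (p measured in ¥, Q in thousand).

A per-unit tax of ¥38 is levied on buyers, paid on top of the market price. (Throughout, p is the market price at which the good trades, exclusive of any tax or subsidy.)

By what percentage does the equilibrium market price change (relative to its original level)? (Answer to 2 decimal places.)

Original equilibrium: 2421 - 6p = p + 419 gives 2002 = 7p, so p = 286 and Q = 705.
Since buyers pay the price plus the tax, the effective demand curve becomes Qd = 2193 - 6p.
Setting them equal: 2193 - 6p = p + 419 → 1774 = 7p, so p = 1774/7 ≈ 253.4286 and Q = 4707/7 ≈ 672.4286.
%Δp = (253.4286 − 286) / 286 × 100 = -11.39%.

-11.39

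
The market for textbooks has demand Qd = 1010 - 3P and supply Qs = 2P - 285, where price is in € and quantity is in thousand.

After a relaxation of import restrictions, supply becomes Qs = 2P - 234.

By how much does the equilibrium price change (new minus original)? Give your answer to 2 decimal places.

Original equilibrium: 1010 - 3P = 2P - 285 gives 1295 = 5P, so P = 259 and Q = 233.
With the change applied: demand Qd = 1010 - 3P, supply Qs = 2P - 234.
New equilibrium: 1010 - 3P = 2P - 234 ⇒ 1244 = 5P ⇒ P = 248.8, Q = 263.6.
ΔP = 248.8 − 259 = -10.20.

-10.20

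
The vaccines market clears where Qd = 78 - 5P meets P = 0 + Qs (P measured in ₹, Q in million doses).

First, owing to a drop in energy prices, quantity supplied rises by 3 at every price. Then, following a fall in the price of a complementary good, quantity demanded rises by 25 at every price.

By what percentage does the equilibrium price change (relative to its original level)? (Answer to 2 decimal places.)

Before the shock: 78 - 5P = P ⇒ 78 = 6P ⇒ P = 13, Q = 13.
The new curves are Qd = 103 - 5P (demand) and Qs = P + 3 (supply).
Clearing the new market: 103 - 5P = P + 3, so P = 50/3 ≈ 16.6667 and Q = 59/3 ≈ 19.6667.
%ΔP = (16.6667 − 13) / 13 × 100 = +28.21%.

+28.21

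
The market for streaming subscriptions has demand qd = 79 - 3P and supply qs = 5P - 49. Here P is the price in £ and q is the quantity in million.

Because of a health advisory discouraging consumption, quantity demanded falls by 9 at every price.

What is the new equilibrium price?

14.875

Initially, 79 - 3P = 5P - 49, so 128 = 8P and P = 16, q = 31.
The new curves are qd = 70 - 3P (demand) and qs = 5P - 49 (supply).
Equate the new curves: 70 - 3P = 5P - 49, giving 119 = 8P, P = 14.875, q = 25.375.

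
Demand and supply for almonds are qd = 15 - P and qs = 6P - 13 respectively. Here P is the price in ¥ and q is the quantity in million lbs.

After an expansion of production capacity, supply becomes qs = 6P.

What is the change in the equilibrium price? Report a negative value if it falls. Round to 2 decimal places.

Solve the original market: 15 - P = 6P - 13, hence P = 4 and q = 11.
The shock moves the curves to qd = 15 - P and qs = 6P.
Clearing the new market: 15 - P = 6P, so P = 15/7 ≈ 2.1429 and q = 90/7 ≈ 12.8571.
ΔP = 2.1429 − 4 = -1.86.

-1.86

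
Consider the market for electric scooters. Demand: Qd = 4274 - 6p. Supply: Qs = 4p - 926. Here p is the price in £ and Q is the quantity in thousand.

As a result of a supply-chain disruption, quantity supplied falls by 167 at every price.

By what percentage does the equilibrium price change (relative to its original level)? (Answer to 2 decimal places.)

+3.21

Original equilibrium: 4274 - 6p = 4p - 926 gives 5200 = 10p, so p = 520 and Q = 1154.
With the change applied: demand Qd = 4274 - 6p, supply Qs = 4p - 1093.
Clearing the new market: 4274 - 6p = 4p - 1093, so p = 536.7 and Q = 1053.8.
%Δp = (536.7 − 520) / 520 × 100 = +3.21%.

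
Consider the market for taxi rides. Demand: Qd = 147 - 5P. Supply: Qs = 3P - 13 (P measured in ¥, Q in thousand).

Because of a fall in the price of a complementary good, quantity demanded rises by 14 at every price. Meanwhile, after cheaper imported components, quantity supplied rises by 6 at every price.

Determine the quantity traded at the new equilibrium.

56

Before the shock: 147 - 5P = 3P - 13 ⇒ 160 = 8P ⇒ P = 20, Q = 47.
The new curves are Qd = 161 - 5P (demand) and Qs = 3P - 7 (supply).
New equilibrium: 161 - 5P = 3P - 7 ⇒ 168 = 8P ⇒ P = 21, Q = 56.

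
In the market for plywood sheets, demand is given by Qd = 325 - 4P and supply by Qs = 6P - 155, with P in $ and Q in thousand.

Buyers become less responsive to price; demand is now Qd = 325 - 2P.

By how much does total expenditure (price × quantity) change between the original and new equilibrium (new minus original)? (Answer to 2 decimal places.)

Before the shock: 325 - 4P = 6P - 155 ⇒ 480 = 10P ⇒ P = 48, Q = 133.
After the shift, demand is Qd = 325 - 2P and supply is Qs = 6P - 155.
Setting them equal: 325 - 2P = 6P - 155 → 480 = 8P, so P = 60 and Q = 205.
Expenditure moves from 48×133 = 6384 to 60×205 = 12300; change = +5916.00.

+5916.00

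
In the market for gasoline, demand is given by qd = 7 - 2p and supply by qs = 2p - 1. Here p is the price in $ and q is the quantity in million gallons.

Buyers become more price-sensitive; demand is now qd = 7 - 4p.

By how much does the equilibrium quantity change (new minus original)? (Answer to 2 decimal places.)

Original equilibrium: 7 - 2p = 2p - 1 gives 8 = 4p, so p = 2 and q = 3.
The shock moves the curves to qd = 7 - 4p and qs = 2p - 1.
Clearing the new market: 7 - 4p = 2p - 1, so p = 4/3 ≈ 1.3333 and q = 5/3 ≈ 1.6667.
Δq = 1.6667 − 3 = -1.33.

-1.33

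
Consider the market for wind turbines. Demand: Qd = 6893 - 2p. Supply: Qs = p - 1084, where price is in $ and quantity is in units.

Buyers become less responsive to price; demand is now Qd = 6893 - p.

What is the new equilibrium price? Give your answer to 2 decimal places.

3988.50

Initially, 6893 - 2p = p - 1084, so 7977 = 3p and p = 2659, Q = 1575.
The new curves are Qd = 6893 - p (demand) and Qs = p - 1084 (supply).
Equate the new curves: 6893 - p = p - 1084, giving 7977 = 2p, p = 3988.5, Q = 2904.5.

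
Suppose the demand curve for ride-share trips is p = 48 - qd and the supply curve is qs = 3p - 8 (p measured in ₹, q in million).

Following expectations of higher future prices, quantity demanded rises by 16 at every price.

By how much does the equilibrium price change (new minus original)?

Before the shock: 48 - p = 3p - 8 ⇒ 56 = 4p ⇒ p = 14, q = 34.
The shock moves the curves to qd = 64 - p and qs = 3p - 8.
Clearing the new market: 64 - p = 3p - 8, so p = 18 and q = 46.
Δp = 18 − 14 = +4.

+4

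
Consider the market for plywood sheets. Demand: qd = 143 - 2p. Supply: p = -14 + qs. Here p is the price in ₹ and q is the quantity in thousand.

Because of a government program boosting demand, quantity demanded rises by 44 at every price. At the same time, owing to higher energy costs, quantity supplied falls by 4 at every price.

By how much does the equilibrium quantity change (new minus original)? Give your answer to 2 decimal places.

Before the shock: 143 - 2p = p + 14 ⇒ 129 = 3p ⇒ p = 43, q = 57.
The shock moves the curves to qd = 187 - 2p and qs = p + 10.
Setting them equal: 187 - 2p = p + 10 → 177 = 3p, so p = 59 and q = 69.
Δq = 69 − 57 = +12.00.

+12.00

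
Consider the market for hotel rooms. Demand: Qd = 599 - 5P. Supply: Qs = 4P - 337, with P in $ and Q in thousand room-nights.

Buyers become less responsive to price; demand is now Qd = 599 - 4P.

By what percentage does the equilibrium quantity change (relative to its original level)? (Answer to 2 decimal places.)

+65.82

Solve the original market: 599 - 5P = 4P - 337, hence P = 104 and Q = 79.
After the shift, demand is Qd = 599 - 4P and supply is Qs = 4P - 337.
New equilibrium: 599 - 4P = 4P - 337 ⇒ 936 = 8P ⇒ P = 117, Q = 131.
%ΔQ = (131 − 79) / 79 × 100 = +65.82%.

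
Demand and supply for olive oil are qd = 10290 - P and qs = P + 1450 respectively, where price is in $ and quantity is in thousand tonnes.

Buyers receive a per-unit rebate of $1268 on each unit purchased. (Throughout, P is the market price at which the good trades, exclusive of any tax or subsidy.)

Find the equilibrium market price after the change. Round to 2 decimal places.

5054.00

Original equilibrium: 10290 - P = P + 1450 gives 8840 = 2P, so P = 4420 and q = 5870.
Since buyers' out-of-pocket price is the market price minus the rebate, the effective demand curve becomes qd = 11558 - P.
New equilibrium: 11558 - P = P + 1450 ⇒ 10108 = 2P ⇒ P = 5054, q = 6504.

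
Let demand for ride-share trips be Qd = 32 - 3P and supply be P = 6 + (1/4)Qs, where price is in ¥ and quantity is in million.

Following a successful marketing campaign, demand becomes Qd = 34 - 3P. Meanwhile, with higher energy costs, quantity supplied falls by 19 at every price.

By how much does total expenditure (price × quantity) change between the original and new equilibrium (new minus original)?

Initially, 32 - 3P = 4P - 24, so 56 = 7P and P = 8, Q = 8.
After the shift, demand is Qd = 34 - 3P and supply is Qs = 4P - 43.
Equate the new curves: 34 - 3P = 4P - 43, giving 77 = 7P, P = 11, Q = 1.
Expenditure moves from 8×8 = 64 to 11×1 = 11; change = -53.

-53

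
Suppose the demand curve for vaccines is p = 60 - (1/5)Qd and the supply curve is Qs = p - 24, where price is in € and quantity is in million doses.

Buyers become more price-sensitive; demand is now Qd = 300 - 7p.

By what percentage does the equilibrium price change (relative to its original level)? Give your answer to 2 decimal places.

-25.00

Solve the original market: 300 - 5p = p - 24, hence p = 54 and Q = 30.
The new curves are Qd = 300 - 7p (demand) and Qs = p - 24 (supply).
Setting them equal: 300 - 7p = p - 24 → 324 = 8p, so p = 40.5 and Q = 16.5.
%Δp = (40.5 − 54) / 54 × 100 = -25.00%.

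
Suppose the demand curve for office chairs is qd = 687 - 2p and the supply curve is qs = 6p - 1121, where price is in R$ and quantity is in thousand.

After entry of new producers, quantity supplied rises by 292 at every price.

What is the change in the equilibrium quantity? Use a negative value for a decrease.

+73

Before the shock: 687 - 2p = 6p - 1121 ⇒ 1808 = 8p ⇒ p = 226, q = 235.
The shock moves the curves to qd = 687 - 2p and qs = 6p - 829.
Equate the new curves: 687 - 2p = 6p - 829, giving 1516 = 8p, p = 189.5, q = 308.
Δq = 308 − 235 = +73.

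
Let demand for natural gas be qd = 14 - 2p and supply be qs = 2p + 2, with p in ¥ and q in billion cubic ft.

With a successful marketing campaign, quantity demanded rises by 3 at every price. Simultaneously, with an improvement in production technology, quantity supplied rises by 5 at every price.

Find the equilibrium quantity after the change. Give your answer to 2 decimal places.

Before the shock: 14 - 2p = 2p + 2 ⇒ 12 = 4p ⇒ p = 3, q = 8.
With the change applied: demand qd = 17 - 2p, supply qs = 2p + 7.
New equilibrium: 17 - 2p = 2p + 7 ⇒ 10 = 4p ⇒ p = 2.5, q = 12.

12.00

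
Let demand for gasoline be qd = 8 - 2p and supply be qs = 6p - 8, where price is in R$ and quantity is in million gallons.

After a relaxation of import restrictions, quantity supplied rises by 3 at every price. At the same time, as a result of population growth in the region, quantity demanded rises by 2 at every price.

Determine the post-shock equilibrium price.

Solve the original market: 8 - 2p = 6p - 8, hence p = 2 and q = 4.
After the shift, demand is qd = 10 - 2p and supply is qs = 6p - 5.
Setting them equal: 10 - 2p = 6p - 5 → 15 = 8p, so p = 1.875 and q = 6.25.

1.875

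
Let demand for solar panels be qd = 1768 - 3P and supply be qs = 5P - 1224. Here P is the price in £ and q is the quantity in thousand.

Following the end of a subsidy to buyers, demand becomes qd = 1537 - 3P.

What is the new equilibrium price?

345.125

Solve the original market: 1768 - 3P = 5P - 1224, hence P = 374 and q = 646.
With the change applied: demand qd = 1537 - 3P, supply qs = 5P - 1224.
Clearing the new market: 1537 - 3P = 5P - 1224, so P = 345.125 and q = 501.625.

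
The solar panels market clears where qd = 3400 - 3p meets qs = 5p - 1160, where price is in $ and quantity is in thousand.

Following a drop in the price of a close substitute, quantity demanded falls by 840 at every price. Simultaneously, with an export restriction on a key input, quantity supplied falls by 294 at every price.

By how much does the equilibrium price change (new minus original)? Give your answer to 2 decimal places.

Solve the original market: 3400 - 3p = 5p - 1160, hence p = 570 and q = 1690.
The new curves are qd = 2560 - 3p (demand) and qs = 5p - 1454 (supply).
New equilibrium: 2560 - 3p = 5p - 1454 ⇒ 4014 = 8p ⇒ p = 501.75, q = 1054.75.
Δp = 501.75 − 570 = -68.25.

-68.25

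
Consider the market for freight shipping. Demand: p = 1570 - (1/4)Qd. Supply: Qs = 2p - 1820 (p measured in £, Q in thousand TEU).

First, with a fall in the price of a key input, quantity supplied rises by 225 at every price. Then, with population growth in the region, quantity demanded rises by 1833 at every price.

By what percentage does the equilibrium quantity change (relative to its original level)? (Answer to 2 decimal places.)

Before the shock: 6280 - 4p = 2p - 1820 ⇒ 8100 = 6p ⇒ p = 1350, Q = 880.
After the shift, demand is Qd = 8113 - 4p and supply is Qs = 2p - 1595.
Setting them equal: 8113 - 4p = 2p - 1595 → 9708 = 6p, so p = 1618 and Q = 1641.
%ΔQ = (1641 − 880) / 880 × 100 = +86.48%.

+86.48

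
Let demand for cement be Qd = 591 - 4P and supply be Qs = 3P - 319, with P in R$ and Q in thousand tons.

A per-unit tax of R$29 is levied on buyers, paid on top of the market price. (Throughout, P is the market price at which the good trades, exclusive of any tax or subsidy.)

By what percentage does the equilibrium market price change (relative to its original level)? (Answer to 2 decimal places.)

-12.75

Original equilibrium: 591 - 4P = 3P - 319 gives 910 = 7P, so P = 130 and Q = 71.
Since buyers pay the price plus the tax, the effective demand curve becomes Qd = 475 - 4P.
Clearing the new market: 475 - 4P = 3P - 319, so P = 794/7 ≈ 113.4286 and Q = 149/7 ≈ 21.2857.
%ΔP = (113.4286 − 130) / 130 × 100 = -12.75%.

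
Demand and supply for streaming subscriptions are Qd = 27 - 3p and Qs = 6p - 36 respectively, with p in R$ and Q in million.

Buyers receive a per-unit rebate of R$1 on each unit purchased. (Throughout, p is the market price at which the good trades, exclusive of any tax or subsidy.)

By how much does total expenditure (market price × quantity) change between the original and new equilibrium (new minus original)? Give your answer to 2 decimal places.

Initially, 27 - 3p = 6p - 36, so 63 = 9p and p = 7, Q = 6.
Since buyers' out-of-pocket price is the market price minus the rebate, the effective demand curve becomes Qd = 30 - 3p.
New equilibrium: 30 - 3p = 6p - 36 ⇒ 66 = 9p ⇒ p = 22/3 ≈ 7.3333, Q = 8.
Expenditure moves from 7×6 = 42 to 7.3333×8 = 58.6667; change = +16.67.

+16.67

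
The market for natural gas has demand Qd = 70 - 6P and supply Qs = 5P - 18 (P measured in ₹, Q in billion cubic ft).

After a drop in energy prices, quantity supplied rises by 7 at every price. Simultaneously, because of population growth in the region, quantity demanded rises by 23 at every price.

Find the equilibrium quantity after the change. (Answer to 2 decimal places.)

36.27

Before the shock: 70 - 6P = 5P - 18 ⇒ 88 = 11P ⇒ P = 8, Q = 22.
After the shift, demand is Qd = 93 - 6P and supply is Qs = 5P - 11.
New equilibrium: 93 - 6P = 5P - 11 ⇒ 104 = 11P ⇒ P = 104/11 ≈ 9.4545, Q = 399/11 ≈ 36.2727.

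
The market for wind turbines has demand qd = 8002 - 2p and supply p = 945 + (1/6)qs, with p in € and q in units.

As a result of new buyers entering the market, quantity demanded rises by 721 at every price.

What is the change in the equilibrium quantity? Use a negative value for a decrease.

+540.75

Before the shock: 8002 - 2p = 6p - 5670 ⇒ 13672 = 8p ⇒ p = 1709, q = 4584.
After the shift, demand is qd = 8723 - 2p and supply is qs = 6p - 5670.
Setting them equal: 8723 - 2p = 6p - 5670 → 14393 = 8p, so p = 1799.125 and q = 5124.75.
Δq = 5124.75 − 4584 = +540.75.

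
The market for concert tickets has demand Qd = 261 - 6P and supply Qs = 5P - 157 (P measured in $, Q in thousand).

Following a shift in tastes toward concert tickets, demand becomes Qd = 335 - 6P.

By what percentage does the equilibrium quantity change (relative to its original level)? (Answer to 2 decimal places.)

+101.93

Solve the original market: 261 - 6P = 5P - 157, hence P = 38 and Q = 33.
After the shift, demand is Qd = 335 - 6P and supply is Qs = 5P - 157.
Clearing the new market: 335 - 6P = 5P - 157, so P = 492/11 ≈ 44.7273 and Q = 733/11 ≈ 66.6364.
%ΔQ = (66.6364 − 33) / 33 × 100 = +101.93%.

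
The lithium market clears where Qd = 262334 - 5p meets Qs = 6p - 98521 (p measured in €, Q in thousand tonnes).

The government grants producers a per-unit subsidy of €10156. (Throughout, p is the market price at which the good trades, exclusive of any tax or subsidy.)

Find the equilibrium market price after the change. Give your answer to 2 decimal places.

27265.36

Initially, 262334 - 5p = 6p - 98521, so 360855 = 11p and p = 32805, Q = 98309.
Since sellers receive the price plus the subsidy, the effective supply curve becomes Qs = 6p - 37585.
Equate the new curves: 262334 - 5p = 6p - 37585, giving 299919 = 11p, p = 299919/11 ≈ 27265.3636, Q = 1386079/11 ≈ 126007.1818.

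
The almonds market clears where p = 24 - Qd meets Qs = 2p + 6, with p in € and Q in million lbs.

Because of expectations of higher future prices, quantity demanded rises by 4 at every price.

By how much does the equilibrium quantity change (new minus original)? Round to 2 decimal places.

Before the shock: 24 - p = 2p + 6 ⇒ 18 = 3p ⇒ p = 6, Q = 18.
The shock moves the curves to Qd = 28 - p and Qs = 2p + 6.
Setting them equal: 28 - p = 2p + 6 → 22 = 3p, so p = 22/3 ≈ 7.3333 and Q = 62/3 ≈ 20.6667.
ΔQ = 20.6667 − 18 = +2.67.

+2.67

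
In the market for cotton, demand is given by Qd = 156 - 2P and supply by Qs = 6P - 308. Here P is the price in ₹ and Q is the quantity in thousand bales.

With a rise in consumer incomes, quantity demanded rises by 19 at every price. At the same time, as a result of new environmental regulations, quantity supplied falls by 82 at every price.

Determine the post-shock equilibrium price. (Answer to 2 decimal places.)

70.63

Original equilibrium: 156 - 2P = 6P - 308 gives 464 = 8P, so P = 58 and Q = 40.
After the shift, demand is Qd = 175 - 2P and supply is Qs = 6P - 390.
Equate the new curves: 175 - 2P = 6P - 390, giving 565 = 8P, P = 70.625, Q = 33.75.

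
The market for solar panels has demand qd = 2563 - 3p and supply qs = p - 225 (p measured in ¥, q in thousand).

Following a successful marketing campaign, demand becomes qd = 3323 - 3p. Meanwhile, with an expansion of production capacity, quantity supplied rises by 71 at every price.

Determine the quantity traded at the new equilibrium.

Original equilibrium: 2563 - 3p = p - 225 gives 2788 = 4p, so p = 697 and q = 472.
The shock moves the curves to qd = 3323 - 3p and qs = p - 154.
New equilibrium: 3323 - 3p = p - 154 ⇒ 3477 = 4p ⇒ p = 869.25, q = 715.25.

715.25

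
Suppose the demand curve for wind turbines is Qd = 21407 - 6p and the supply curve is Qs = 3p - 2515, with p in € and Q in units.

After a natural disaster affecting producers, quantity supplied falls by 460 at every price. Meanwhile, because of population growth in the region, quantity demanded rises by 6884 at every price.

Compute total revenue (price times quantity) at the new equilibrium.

25870878

Before the shock: 21407 - 6p = 3p - 2515 ⇒ 23922 = 9p ⇒ p = 2658, Q = 5459.
The shock moves the curves to Qd = 28291 - 6p and Qs = 3p - 2975.
Clearing the new market: 28291 - 6p = 3p - 2975, so p = 3474 and Q = 7447.
New expenditure = 3474 × 7447 = 25870878.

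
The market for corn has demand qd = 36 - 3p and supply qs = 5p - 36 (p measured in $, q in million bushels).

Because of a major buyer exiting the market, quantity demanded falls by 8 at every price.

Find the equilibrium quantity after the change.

Original equilibrium: 36 - 3p = 5p - 36 gives 72 = 8p, so p = 9 and q = 9.
The new curves are qd = 28 - 3p (demand) and qs = 5p - 36 (supply).
Clearing the new market: 28 - 3p = 5p - 36, so p = 8 and q = 4.

4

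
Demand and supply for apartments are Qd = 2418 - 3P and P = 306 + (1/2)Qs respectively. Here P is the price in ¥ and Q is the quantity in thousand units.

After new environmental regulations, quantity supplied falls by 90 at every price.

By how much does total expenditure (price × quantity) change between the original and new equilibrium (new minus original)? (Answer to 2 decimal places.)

-22896.00

Solve the original market: 2418 - 3P = 2P - 612, hence P = 606 and Q = 600.
The new curves are Qd = 2418 - 3P (demand) and Qs = 2P - 702 (supply).
Equate the new curves: 2418 - 3P = 2P - 702, giving 3120 = 5P, P = 624, Q = 546.
Expenditure moves from 606×600 = 363600 to 624×546 = 340704; change = -22896.00.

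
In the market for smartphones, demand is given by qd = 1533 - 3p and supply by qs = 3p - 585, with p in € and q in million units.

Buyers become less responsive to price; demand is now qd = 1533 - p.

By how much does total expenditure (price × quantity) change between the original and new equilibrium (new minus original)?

+364031.25

Solve the original market: 1533 - 3p = 3p - 585, hence p = 353 and q = 474.
With the change applied: demand qd = 1533 - p, supply qs = 3p - 585.
Equate the new curves: 1533 - p = 3p - 585, giving 2118 = 4p, p = 529.5, q = 1003.5.
Expenditure moves from 353×474 = 167322 to 529.5×1003.5 = 531353.25; change = +364031.25.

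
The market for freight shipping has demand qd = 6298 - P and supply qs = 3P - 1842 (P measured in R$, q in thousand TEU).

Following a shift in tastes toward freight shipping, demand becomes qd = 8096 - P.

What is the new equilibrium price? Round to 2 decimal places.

2484.50

Original equilibrium: 6298 - P = 3P - 1842 gives 8140 = 4P, so P = 2035 and q = 4263.
With the change applied: demand qd = 8096 - P, supply qs = 3P - 1842.
New equilibrium: 8096 - P = 3P - 1842 ⇒ 9938 = 4P ⇒ P = 2484.5, q = 5611.5.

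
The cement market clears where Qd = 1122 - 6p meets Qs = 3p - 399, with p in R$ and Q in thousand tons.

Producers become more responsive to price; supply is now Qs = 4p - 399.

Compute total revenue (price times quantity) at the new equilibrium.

Before the shock: 1122 - 6p = 3p - 399 ⇒ 1521 = 9p ⇒ p = 169, Q = 108.
The shock moves the curves to Qd = 1122 - 6p and Qs = 4p - 399.
Equate the new curves: 1122 - 6p = 4p - 399, giving 1521 = 10p, p = 152.1, Q = 209.4.
New expenditure = 152.1 × 209.4 = 31849.74.

31849.74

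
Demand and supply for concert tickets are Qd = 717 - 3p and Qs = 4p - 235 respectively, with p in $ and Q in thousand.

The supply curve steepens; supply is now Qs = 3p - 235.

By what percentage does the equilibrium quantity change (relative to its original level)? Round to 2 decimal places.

-22.01

Initially, 717 - 3p = 4p - 235, so 952 = 7p and p = 136, Q = 309.
With the change applied: demand Qd = 717 - 3p, supply Qs = 3p - 235.
Clearing the new market: 717 - 3p = 3p - 235, so p = 476/3 ≈ 158.6667 and Q = 241.
%ΔQ = (241 − 309) / 309 × 100 = -22.01%.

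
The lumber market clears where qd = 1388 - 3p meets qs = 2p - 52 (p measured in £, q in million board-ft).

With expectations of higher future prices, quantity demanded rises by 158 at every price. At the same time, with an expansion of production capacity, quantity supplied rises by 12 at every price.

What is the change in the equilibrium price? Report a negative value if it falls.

+29.2

Solve the original market: 1388 - 3p = 2p - 52, hence p = 288 and q = 524.
After the shift, demand is qd = 1546 - 3p and supply is qs = 2p - 40.
Clearing the new market: 1546 - 3p = 2p - 40, so p = 317.2 and q = 594.4.
Δp = 317.2 − 288 = +29.2.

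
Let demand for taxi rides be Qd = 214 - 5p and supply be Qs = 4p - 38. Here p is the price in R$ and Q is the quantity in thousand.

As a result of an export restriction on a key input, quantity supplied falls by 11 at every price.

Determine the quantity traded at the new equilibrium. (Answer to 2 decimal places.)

67.89

Solve the original market: 214 - 5p = 4p - 38, hence p = 28 and Q = 74.
The shock moves the curves to Qd = 214 - 5p and Qs = 4p - 49.
Setting them equal: 214 - 5p = 4p - 49 → 263 = 9p, so p = 263/9 ≈ 29.2222 and Q = 611/9 ≈ 67.8889.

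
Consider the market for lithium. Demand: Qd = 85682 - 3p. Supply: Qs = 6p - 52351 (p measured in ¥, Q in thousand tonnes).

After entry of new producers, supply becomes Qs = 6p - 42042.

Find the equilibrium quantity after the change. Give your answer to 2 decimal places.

43107.33

Initially, 85682 - 3p = 6p - 52351, so 138033 = 9p and p = 15337, Q = 39671.
With the change applied: demand Qd = 85682 - 3p, supply Qs = 6p - 42042.
Equate the new curves: 85682 - 3p = 6p - 42042, giving 127724 = 9p, p = 127724/9 ≈ 14191.5556, Q = 129322/3 ≈ 43107.3333.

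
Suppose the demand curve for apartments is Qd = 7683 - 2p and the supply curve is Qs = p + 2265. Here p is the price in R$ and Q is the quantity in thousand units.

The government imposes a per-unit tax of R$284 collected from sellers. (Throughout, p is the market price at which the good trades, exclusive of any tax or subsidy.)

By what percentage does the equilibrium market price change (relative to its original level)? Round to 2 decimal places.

+5.24

Before the shock: 7683 - 2p = p + 2265 ⇒ 5418 = 3p ⇒ p = 1806, Q = 4071.
Since sellers keep the price net of the tax, the effective supply curve becomes Qs = p + 1981.
Setting them equal: 7683 - 2p = p + 1981 → 5702 = 3p, so p = 5702/3 ≈ 1900.6667 and Q = 11645/3 ≈ 3881.6667.
%Δp = (1900.6667 − 1806) / 1806 × 100 = +5.24%.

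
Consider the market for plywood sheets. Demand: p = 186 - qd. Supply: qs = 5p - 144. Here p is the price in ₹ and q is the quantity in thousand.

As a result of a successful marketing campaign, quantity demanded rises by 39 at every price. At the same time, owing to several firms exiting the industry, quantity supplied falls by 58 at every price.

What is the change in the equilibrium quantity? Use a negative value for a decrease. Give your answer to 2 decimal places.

Initially, 186 - p = 5p - 144, so 330 = 6p and p = 55, q = 131.
The new curves are qd = 225 - p (demand) and qs = 5p - 202 (supply).
Equate the new curves: 225 - p = 5p - 202, giving 427 = 6p, p = 427/6 ≈ 71.1667, q = 923/6 ≈ 153.8333.
Δq = 153.8333 − 131 = +22.83.

+22.83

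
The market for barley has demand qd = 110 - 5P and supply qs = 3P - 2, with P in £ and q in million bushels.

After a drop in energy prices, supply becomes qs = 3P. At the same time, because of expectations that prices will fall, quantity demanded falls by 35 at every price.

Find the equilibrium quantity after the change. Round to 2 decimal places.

Solve the original market: 110 - 5P = 3P - 2, hence P = 14 and q = 40.
With the change applied: demand qd = 75 - 5P, supply qs = 3P.
Equate the new curves: 75 - 5P = 3P, giving 75 = 8P, P = 9.375, q = 28.125.

28.13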